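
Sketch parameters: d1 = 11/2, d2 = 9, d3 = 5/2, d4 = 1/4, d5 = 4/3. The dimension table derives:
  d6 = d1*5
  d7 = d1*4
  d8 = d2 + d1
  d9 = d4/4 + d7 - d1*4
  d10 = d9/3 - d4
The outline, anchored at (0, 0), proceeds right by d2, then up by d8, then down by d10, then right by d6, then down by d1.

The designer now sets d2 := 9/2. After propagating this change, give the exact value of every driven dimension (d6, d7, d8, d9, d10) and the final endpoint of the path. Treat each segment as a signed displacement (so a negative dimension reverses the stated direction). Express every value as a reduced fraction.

d6 = 55/2
d7 = 22
d8 = 10
d9 = 1/16
d10 = -11/48
endpoint = (32, 227/48)

Apply edit: d2 := 9/2
  d6 = d1*5 = 55/2
  d7 = d1*4 = 22
  d8 = d2 + d1 = 10
  d9 = d4/4 + d7 - d1*4 = 1/16
  d10 = d9/3 - d4 = -11/48
Walk from origin (0, 0):
  seg 1: right by d2 = 9/2 → (9/2, 0)
  seg 2: up by d8 = 10 → (9/2, 10)
  seg 3: down by d10 = -11/48 → (9/2, 491/48)
  seg 4: right by d6 = 55/2 → (32, 491/48)
  seg 5: down by d1 = 11/2 → (32, 227/48)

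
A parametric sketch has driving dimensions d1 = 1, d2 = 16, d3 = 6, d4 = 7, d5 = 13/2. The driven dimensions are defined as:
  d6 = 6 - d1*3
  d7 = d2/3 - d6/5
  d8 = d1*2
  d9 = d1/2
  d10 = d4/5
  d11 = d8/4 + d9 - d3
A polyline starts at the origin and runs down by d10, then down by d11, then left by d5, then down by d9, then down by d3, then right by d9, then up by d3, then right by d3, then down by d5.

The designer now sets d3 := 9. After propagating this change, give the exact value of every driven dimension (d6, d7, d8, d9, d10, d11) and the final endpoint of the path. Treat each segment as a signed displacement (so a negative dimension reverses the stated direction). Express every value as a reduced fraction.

Apply edit: d3 := 9
  d6 = 6 - d1*3 = 3
  d7 = d2/3 - d6/5 = 71/15
  d8 = d1*2 = 2
  d9 = d1/2 = 1/2
  d10 = d4/5 = 7/5
  d11 = d8/4 + d9 - d3 = -8
Walk from origin (0, 0):
  seg 1: down by d10 = 7/5 → (0, -7/5)
  seg 2: down by d11 = -8 → (0, 33/5)
  seg 3: left by d5 = 13/2 → (-13/2, 33/5)
  seg 4: down by d9 = 1/2 → (-13/2, 61/10)
  seg 5: down by d3 = 9 → (-13/2, -29/10)
  seg 6: right by d9 = 1/2 → (-6, -29/10)
  seg 7: up by d3 = 9 → (-6, 61/10)
  seg 8: right by d3 = 9 → (3, 61/10)
  seg 9: down by d5 = 13/2 → (3, -2/5)

d6 = 3
d7 = 71/15
d8 = 2
d9 = 1/2
d10 = 7/5
d11 = -8
endpoint = (3, -2/5)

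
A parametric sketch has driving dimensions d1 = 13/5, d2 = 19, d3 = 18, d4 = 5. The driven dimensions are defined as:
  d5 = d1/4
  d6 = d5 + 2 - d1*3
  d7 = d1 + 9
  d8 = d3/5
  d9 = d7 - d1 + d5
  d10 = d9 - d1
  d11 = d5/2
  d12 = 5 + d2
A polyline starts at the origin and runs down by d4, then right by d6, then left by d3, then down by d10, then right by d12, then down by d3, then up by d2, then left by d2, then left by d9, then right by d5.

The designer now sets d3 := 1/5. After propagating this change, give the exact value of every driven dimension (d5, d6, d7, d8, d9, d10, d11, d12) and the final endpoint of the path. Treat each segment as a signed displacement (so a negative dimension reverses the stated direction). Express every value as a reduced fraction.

d5 = 13/20
d6 = -103/20
d7 = 58/5
d8 = 1/25
d9 = 193/20
d10 = 141/20
d11 = 13/40
d12 = 24
endpoint = (-187/20, 27/4)

Apply edit: d3 := 1/5
  d5 = d1/4 = 13/20
  d6 = d5 + 2 - d1*3 = -103/20
  d7 = d1 + 9 = 58/5
  d8 = d3/5 = 1/25
  d9 = d7 - d1 + d5 = 193/20
  d10 = d9 - d1 = 141/20
  d11 = d5/2 = 13/40
  d12 = 5 + d2 = 24
Walk from origin (0, 0):
  seg 1: down by d4 = 5 → (0, -5)
  seg 2: right by d6 = -103/20 → (-103/20, -5)
  seg 3: left by d3 = 1/5 → (-107/20, -5)
  seg 4: down by d10 = 141/20 → (-107/20, -241/20)
  seg 5: right by d12 = 24 → (373/20, -241/20)
  seg 6: down by d3 = 1/5 → (373/20, -49/4)
  seg 7: up by d2 = 19 → (373/20, 27/4)
  seg 8: left by d2 = 19 → (-7/20, 27/4)
  seg 9: left by d9 = 193/20 → (-10, 27/4)
  seg 10: right by d5 = 13/20 → (-187/20, 27/4)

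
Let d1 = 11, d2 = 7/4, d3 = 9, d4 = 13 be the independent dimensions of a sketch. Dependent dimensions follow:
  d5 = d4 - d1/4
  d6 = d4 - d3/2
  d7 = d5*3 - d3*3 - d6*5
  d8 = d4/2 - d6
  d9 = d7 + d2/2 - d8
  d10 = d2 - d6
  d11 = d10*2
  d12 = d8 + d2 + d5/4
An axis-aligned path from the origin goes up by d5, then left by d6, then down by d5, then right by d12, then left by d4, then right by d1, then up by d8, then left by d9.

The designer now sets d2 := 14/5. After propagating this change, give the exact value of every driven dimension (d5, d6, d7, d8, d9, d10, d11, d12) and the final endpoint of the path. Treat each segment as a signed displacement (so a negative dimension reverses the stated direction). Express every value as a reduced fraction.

d5 = 41/4
d6 = 17/2
d7 = -155/4
d8 = -2
d9 = -707/20
d10 = -57/10
d11 = -57/5
d12 = 269/80
endpoint = (2257/80, -2)

Apply edit: d2 := 14/5
  d5 = d4 - d1/4 = 41/4
  d6 = d4 - d3/2 = 17/2
  d7 = d5*3 - d3*3 - d6*5 = -155/4
  d8 = d4/2 - d6 = -2
  d9 = d7 + d2/2 - d8 = -707/20
  d10 = d2 - d6 = -57/10
  d11 = d10*2 = -57/5
  d12 = d8 + d2 + d5/4 = 269/80
Walk from origin (0, 0):
  seg 1: up by d5 = 41/4 → (0, 41/4)
  seg 2: left by d6 = 17/2 → (-17/2, 41/4)
  seg 3: down by d5 = 41/4 → (-17/2, 0)
  seg 4: right by d12 = 269/80 → (-411/80, 0)
  seg 5: left by d4 = 13 → (-1451/80, 0)
  seg 6: right by d1 = 11 → (-571/80, 0)
  seg 7: up by d8 = -2 → (-571/80, -2)
  seg 8: left by d9 = -707/20 → (2257/80, -2)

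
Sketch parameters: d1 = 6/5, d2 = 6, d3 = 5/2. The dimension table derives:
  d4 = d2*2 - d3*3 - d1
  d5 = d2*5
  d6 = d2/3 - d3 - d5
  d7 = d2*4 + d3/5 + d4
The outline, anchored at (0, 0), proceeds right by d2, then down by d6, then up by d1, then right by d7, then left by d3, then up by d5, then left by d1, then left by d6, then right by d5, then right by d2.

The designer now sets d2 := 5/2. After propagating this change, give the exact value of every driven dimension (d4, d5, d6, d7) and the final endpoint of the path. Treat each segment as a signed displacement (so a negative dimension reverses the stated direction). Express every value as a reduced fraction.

d4 = -37/10
d5 = 25/2
d6 = -85/6
d7 = 34/5
endpoint = (1043/30, 418/15)

Apply edit: d2 := 5/2
  d4 = d2*2 - d3*3 - d1 = -37/10
  d5 = d2*5 = 25/2
  d6 = d2/3 - d3 - d5 = -85/6
  d7 = d2*4 + d3/5 + d4 = 34/5
Walk from origin (0, 0):
  seg 1: right by d2 = 5/2 → (5/2, 0)
  seg 2: down by d6 = -85/6 → (5/2, 85/6)
  seg 3: up by d1 = 6/5 → (5/2, 461/30)
  seg 4: right by d7 = 34/5 → (93/10, 461/30)
  seg 5: left by d3 = 5/2 → (34/5, 461/30)
  seg 6: up by d5 = 25/2 → (34/5, 418/15)
  seg 7: left by d1 = 6/5 → (28/5, 418/15)
  seg 8: left by d6 = -85/6 → (593/30, 418/15)
  seg 9: right by d5 = 25/2 → (484/15, 418/15)
  seg 10: right by d2 = 5/2 → (1043/30, 418/15)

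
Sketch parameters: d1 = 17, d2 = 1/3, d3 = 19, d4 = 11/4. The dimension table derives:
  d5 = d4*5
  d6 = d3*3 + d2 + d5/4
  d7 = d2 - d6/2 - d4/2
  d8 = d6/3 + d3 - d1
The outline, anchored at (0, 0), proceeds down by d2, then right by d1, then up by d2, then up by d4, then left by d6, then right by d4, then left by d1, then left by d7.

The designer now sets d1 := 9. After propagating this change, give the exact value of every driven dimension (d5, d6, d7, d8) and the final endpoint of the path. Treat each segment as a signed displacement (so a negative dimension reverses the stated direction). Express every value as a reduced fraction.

Apply edit: d1 := 9
  d5 = d4*5 = 55/4
  d6 = d3*3 + d2 + d5/4 = 2917/48
  d7 = d2 - d6/2 - d4/2 = -3017/96
  d8 = d6/3 + d3 - d1 = 4357/144
Walk from origin (0, 0):
  seg 1: down by d2 = 1/3 → (0, -1/3)
  seg 2: right by d1 = 9 → (9, -1/3)
  seg 3: up by d2 = 1/3 → (9, 0)
  seg 4: up by d4 = 11/4 → (9, 11/4)
  seg 5: left by d6 = 2917/48 → (-2485/48, 11/4)
  seg 6: right by d4 = 11/4 → (-2353/48, 11/4)
  seg 7: left by d1 = 9 → (-2785/48, 11/4)
  seg 8: left by d7 = -3017/96 → (-851/32, 11/4)

d5 = 55/4
d6 = 2917/48
d7 = -3017/96
d8 = 4357/144
endpoint = (-851/32, 11/4)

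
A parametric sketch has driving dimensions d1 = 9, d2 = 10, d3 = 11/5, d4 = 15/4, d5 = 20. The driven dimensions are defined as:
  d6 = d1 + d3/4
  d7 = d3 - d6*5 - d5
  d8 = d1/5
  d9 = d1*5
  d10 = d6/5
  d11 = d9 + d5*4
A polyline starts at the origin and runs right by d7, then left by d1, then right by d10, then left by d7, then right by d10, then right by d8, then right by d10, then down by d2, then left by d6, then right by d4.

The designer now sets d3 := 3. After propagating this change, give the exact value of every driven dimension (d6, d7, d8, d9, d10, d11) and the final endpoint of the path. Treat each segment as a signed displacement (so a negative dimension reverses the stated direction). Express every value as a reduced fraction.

d6 = 39/4
d7 = -263/4
d8 = 9/5
d9 = 45
d10 = 39/20
d11 = 125
endpoint = (-147/20, -10)

Apply edit: d3 := 3
  d6 = d1 + d3/4 = 39/4
  d7 = d3 - d6*5 - d5 = -263/4
  d8 = d1/5 = 9/5
  d9 = d1*5 = 45
  d10 = d6/5 = 39/20
  d11 = d9 + d5*4 = 125
Walk from origin (0, 0):
  seg 1: right by d7 = -263/4 → (-263/4, 0)
  seg 2: left by d1 = 9 → (-299/4, 0)
  seg 3: right by d10 = 39/20 → (-364/5, 0)
  seg 4: left by d7 = -263/4 → (-141/20, 0)
  seg 5: right by d10 = 39/20 → (-51/10, 0)
  seg 6: right by d8 = 9/5 → (-33/10, 0)
  seg 7: right by d10 = 39/20 → (-27/20, 0)
  seg 8: down by d2 = 10 → (-27/20, -10)
  seg 9: left by d6 = 39/4 → (-111/10, -10)
  seg 10: right by d4 = 15/4 → (-147/20, -10)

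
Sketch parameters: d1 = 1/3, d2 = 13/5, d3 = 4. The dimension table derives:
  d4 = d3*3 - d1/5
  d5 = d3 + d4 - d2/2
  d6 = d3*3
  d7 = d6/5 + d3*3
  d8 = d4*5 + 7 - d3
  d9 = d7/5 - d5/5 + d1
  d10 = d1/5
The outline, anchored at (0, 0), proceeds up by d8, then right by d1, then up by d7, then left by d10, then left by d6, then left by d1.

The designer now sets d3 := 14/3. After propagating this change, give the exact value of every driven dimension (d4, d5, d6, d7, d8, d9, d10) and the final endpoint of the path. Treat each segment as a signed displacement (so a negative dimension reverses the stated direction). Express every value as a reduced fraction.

Apply edit: d3 := 14/3
  d4 = d3*3 - d1/5 = 209/15
  d5 = d3 + d4 - d2/2 = 173/10
  d6 = d3*3 = 14
  d7 = d6/5 + d3*3 = 84/5
  d8 = d4*5 + 7 - d3 = 72
  d9 = d7/5 - d5/5 + d1 = 7/30
  d10 = d1/5 = 1/15
Walk from origin (0, 0):
  seg 1: up by d8 = 72 → (0, 72)
  seg 2: right by d1 = 1/3 → (1/3, 72)
  seg 3: up by d7 = 84/5 → (1/3, 444/5)
  seg 4: left by d10 = 1/15 → (4/15, 444/5)
  seg 5: left by d6 = 14 → (-206/15, 444/5)
  seg 6: left by d1 = 1/3 → (-211/15, 444/5)

d4 = 209/15
d5 = 173/10
d6 = 14
d7 = 84/5
d8 = 72
d9 = 7/30
d10 = 1/15
endpoint = (-211/15, 444/5)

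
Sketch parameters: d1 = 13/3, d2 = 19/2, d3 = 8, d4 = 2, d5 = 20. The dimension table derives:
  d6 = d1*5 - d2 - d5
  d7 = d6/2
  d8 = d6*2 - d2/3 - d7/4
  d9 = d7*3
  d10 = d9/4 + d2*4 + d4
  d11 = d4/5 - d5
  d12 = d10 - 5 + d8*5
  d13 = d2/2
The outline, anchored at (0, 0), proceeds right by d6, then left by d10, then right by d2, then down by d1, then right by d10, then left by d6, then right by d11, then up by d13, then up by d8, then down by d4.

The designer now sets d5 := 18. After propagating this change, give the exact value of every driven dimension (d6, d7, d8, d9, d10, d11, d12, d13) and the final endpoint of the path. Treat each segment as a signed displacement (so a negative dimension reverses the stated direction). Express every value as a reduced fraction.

Apply edit: d5 := 18
  d6 = d1*5 - d2 - d5 = -35/6
  d7 = d6/2 = -35/12
  d8 = d6*2 - d2/3 - d7/4 = -677/48
  d9 = d7*3 = -35/4
  d10 = d9/4 + d2*4 + d4 = 605/16
  d11 = d4/5 - d5 = -88/5
  d12 = d10 - 5 + d8*5 = -905/24
  d13 = d2/2 = 19/4
Walk from origin (0, 0):
  seg 1: right by d6 = -35/6 → (-35/6, 0)
  seg 2: left by d10 = 605/16 → (-2095/48, 0)
  seg 3: right by d2 = 19/2 → (-1639/48, 0)
  seg 4: down by d1 = 13/3 → (-1639/48, -13/3)
  seg 5: right by d10 = 605/16 → (11/3, -13/3)
  seg 6: left by d6 = -35/6 → (19/2, -13/3)
  seg 7: right by d11 = -88/5 → (-81/10, -13/3)
  seg 8: up by d13 = 19/4 → (-81/10, 5/12)
  seg 9: up by d8 = -677/48 → (-81/10, -219/16)
  seg 10: down by d4 = 2 → (-81/10, -251/16)

d6 = -35/6
d7 = -35/12
d8 = -677/48
d9 = -35/4
d10 = 605/16
d11 = -88/5
d12 = -905/24
d13 = 19/4
endpoint = (-81/10, -251/16)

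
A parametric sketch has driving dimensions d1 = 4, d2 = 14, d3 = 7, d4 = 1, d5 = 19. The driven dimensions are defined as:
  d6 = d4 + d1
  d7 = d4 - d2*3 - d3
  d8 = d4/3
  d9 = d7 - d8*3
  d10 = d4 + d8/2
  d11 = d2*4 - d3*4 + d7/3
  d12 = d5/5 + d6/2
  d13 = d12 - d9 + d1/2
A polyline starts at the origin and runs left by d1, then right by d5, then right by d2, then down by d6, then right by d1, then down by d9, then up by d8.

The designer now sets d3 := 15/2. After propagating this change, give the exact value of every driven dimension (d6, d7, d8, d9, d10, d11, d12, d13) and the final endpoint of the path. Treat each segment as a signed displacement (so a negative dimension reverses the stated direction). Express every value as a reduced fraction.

d6 = 5
d7 = -97/2
d8 = 1/3
d9 = -99/2
d10 = 7/6
d11 = 59/6
d12 = 63/10
d13 = 289/5
endpoint = (33, 269/6)

Apply edit: d3 := 15/2
  d6 = d4 + d1 = 5
  d7 = d4 - d2*3 - d3 = -97/2
  d8 = d4/3 = 1/3
  d9 = d7 - d8*3 = -99/2
  d10 = d4 + d8/2 = 7/6
  d11 = d2*4 - d3*4 + d7/3 = 59/6
  d12 = d5/5 + d6/2 = 63/10
  d13 = d12 - d9 + d1/2 = 289/5
Walk from origin (0, 0):
  seg 1: left by d1 = 4 → (-4, 0)
  seg 2: right by d5 = 19 → (15, 0)
  seg 3: right by d2 = 14 → (29, 0)
  seg 4: down by d6 = 5 → (29, -5)
  seg 5: right by d1 = 4 → (33, -5)
  seg 6: down by d9 = -99/2 → (33, 89/2)
  seg 7: up by d8 = 1/3 → (33, 269/6)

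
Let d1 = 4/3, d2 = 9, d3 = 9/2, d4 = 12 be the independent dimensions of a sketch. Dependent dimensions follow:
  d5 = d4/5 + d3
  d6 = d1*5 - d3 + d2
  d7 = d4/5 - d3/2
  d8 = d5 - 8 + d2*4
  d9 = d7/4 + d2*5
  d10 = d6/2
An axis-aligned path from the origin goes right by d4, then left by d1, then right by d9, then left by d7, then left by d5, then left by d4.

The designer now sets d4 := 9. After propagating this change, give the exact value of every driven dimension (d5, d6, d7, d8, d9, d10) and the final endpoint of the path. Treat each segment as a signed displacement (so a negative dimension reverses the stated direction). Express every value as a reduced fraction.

Apply edit: d4 := 9
  d5 = d4/5 + d3 = 63/10
  d6 = d1*5 - d3 + d2 = 67/6
  d7 = d4/5 - d3/2 = -9/20
  d8 = d5 - 8 + d2*4 = 343/10
  d9 = d7/4 + d2*5 = 3591/80
  d10 = d6/2 = 67/12
Walk from origin (0, 0):
  seg 1: right by d4 = 9 → (9, 0)
  seg 2: left by d1 = 4/3 → (23/3, 0)
  seg 3: right by d9 = 3591/80 → (12613/240, 0)
  seg 4: left by d7 = -9/20 → (12721/240, 0)
  seg 5: left by d5 = 63/10 → (11209/240, 0)
  seg 6: left by d4 = 9 → (9049/240, 0)

d5 = 63/10
d6 = 67/6
d7 = -9/20
d8 = 343/10
d9 = 3591/80
d10 = 67/12
endpoint = (9049/240, 0)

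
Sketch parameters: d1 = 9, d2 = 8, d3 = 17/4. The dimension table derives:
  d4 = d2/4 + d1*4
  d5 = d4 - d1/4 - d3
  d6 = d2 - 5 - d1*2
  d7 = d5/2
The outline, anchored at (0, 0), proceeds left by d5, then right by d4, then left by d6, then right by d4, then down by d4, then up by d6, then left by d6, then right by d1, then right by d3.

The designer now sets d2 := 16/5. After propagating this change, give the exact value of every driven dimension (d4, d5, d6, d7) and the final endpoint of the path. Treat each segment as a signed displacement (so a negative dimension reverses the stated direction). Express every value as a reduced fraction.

d4 = 184/5
d5 = 303/10
d6 = -99/5
d7 = 303/20
endpoint = (1923/20, -283/5)

Apply edit: d2 := 16/5
  d4 = d2/4 + d1*4 = 184/5
  d5 = d4 - d1/4 - d3 = 303/10
  d6 = d2 - 5 - d1*2 = -99/5
  d7 = d5/2 = 303/20
Walk from origin (0, 0):
  seg 1: left by d5 = 303/10 → (-303/10, 0)
  seg 2: right by d4 = 184/5 → (13/2, 0)
  seg 3: left by d6 = -99/5 → (263/10, 0)
  seg 4: right by d4 = 184/5 → (631/10, 0)
  seg 5: down by d4 = 184/5 → (631/10, -184/5)
  seg 6: up by d6 = -99/5 → (631/10, -283/5)
  seg 7: left by d6 = -99/5 → (829/10, -283/5)
  seg 8: right by d1 = 9 → (919/10, -283/5)
  seg 9: right by d3 = 17/4 → (1923/20, -283/5)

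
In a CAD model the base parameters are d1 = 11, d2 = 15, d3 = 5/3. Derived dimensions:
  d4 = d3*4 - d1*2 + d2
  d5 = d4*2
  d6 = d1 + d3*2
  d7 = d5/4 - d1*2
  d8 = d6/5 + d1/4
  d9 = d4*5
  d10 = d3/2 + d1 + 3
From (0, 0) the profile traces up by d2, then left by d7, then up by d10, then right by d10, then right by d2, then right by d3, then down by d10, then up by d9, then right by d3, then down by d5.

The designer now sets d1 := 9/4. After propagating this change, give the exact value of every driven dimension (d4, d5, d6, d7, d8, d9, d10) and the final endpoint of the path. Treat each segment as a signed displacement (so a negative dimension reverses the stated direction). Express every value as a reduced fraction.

d4 = 103/6
d5 = 103/3
d6 = 67/12
d7 = 49/12
d8 = 403/240
d9 = 515/6
d10 = 73/12
endpoint = (61/3, 133/2)

Apply edit: d1 := 9/4
  d4 = d3*4 - d1*2 + d2 = 103/6
  d5 = d4*2 = 103/3
  d6 = d1 + d3*2 = 67/12
  d7 = d5/4 - d1*2 = 49/12
  d8 = d6/5 + d1/4 = 403/240
  d9 = d4*5 = 515/6
  d10 = d3/2 + d1 + 3 = 73/12
Walk from origin (0, 0):
  seg 1: up by d2 = 15 → (0, 15)
  seg 2: left by d7 = 49/12 → (-49/12, 15)
  seg 3: up by d10 = 73/12 → (-49/12, 253/12)
  seg 4: right by d10 = 73/12 → (2, 253/12)
  seg 5: right by d2 = 15 → (17, 253/12)
  seg 6: right by d3 = 5/3 → (56/3, 253/12)
  seg 7: down by d10 = 73/12 → (56/3, 15)
  seg 8: up by d9 = 515/6 → (56/3, 605/6)
  seg 9: right by d3 = 5/3 → (61/3, 605/6)
  seg 10: down by d5 = 103/3 → (61/3, 133/2)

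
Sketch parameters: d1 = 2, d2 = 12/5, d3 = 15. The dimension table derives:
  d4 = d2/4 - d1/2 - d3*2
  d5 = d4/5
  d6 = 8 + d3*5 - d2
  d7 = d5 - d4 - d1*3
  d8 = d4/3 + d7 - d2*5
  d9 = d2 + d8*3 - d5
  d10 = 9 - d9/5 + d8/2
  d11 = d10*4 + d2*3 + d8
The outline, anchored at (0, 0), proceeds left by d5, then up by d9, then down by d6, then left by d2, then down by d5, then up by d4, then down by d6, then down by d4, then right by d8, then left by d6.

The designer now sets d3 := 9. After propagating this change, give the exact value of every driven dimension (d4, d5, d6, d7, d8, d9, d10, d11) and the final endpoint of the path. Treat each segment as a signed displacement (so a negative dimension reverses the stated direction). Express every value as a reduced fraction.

Apply edit: d3 := 9
  d4 = d2/4 - d1/2 - d3*2 = -92/5
  d5 = d4/5 = -92/25
  d6 = 8 + d3*5 - d2 = 253/5
  d7 = d5 - d4 - d1*3 = 218/25
  d8 = d4/3 + d7 - d2*5 = -706/75
  d9 = d2 + d8*3 - d5 = -554/25
  d10 = 9 - d9/5 + d8/2 = 3272/375
  d11 = d10*4 + d2*3 + d8 = 4086/125
Walk from origin (0, 0):
  seg 1: left by d5 = -92/25 → (92/25, 0)
  seg 2: up by d9 = -554/25 → (92/25, -554/25)
  seg 3: down by d6 = 253/5 → (92/25, -1819/25)
  seg 4: left by d2 = 12/5 → (32/25, -1819/25)
  seg 5: down by d5 = -92/25 → (32/25, -1727/25)
  seg 6: up by d4 = -92/5 → (32/25, -2187/25)
  seg 7: down by d6 = 253/5 → (32/25, -3452/25)
  seg 8: down by d4 = -92/5 → (32/25, -2992/25)
  seg 9: right by d8 = -706/75 → (-122/15, -2992/25)
  seg 10: left by d6 = 253/5 → (-881/15, -2992/25)

d4 = -92/5
d5 = -92/25
d6 = 253/5
d7 = 218/25
d8 = -706/75
d9 = -554/25
d10 = 3272/375
d11 = 4086/125
endpoint = (-881/15, -2992/25)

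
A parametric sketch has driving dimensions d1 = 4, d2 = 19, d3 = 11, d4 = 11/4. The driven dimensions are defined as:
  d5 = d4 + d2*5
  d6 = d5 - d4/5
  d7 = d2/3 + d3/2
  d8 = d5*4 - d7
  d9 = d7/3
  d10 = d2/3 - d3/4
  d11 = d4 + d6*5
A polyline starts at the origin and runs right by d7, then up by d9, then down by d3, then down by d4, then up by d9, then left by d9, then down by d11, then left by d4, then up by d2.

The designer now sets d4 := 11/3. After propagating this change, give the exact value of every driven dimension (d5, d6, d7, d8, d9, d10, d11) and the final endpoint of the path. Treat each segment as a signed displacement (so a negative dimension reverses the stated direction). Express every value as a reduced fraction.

Apply edit: d4 := 11/3
  d5 = d4 + d2*5 = 296/3
  d6 = d5 - d4/5 = 1469/15
  d7 = d2/3 + d3/2 = 71/6
  d8 = d5*4 - d7 = 2297/6
  d9 = d7/3 = 71/18
  d10 = d2/3 - d3/4 = 43/12
  d11 = d4 + d6*5 = 1480/3
Walk from origin (0, 0):
  seg 1: right by d7 = 71/6 → (71/6, 0)
  seg 2: up by d9 = 71/18 → (71/6, 71/18)
  seg 3: down by d3 = 11 → (71/6, -127/18)
  seg 4: down by d4 = 11/3 → (71/6, -193/18)
  seg 5: up by d9 = 71/18 → (71/6, -61/9)
  seg 6: left by d9 = 71/18 → (71/9, -61/9)
  seg 7: down by d11 = 1480/3 → (71/9, -4501/9)
  seg 8: left by d4 = 11/3 → (38/9, -4501/9)
  seg 9: up by d2 = 19 → (38/9, -4330/9)

d5 = 296/3
d6 = 1469/15
d7 = 71/6
d8 = 2297/6
d9 = 71/18
d10 = 43/12
d11 = 1480/3
endpoint = (38/9, -4330/9)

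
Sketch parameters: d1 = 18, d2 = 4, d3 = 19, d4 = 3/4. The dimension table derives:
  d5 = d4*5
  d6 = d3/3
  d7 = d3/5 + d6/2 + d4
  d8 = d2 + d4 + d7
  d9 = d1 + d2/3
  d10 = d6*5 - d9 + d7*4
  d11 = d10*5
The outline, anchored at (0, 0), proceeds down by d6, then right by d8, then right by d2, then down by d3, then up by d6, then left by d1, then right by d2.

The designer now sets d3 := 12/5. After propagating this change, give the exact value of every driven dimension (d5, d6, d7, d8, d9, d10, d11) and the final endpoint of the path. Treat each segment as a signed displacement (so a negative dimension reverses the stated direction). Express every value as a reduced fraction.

Apply edit: d3 := 12/5
  d5 = d4*5 = 15/4
  d6 = d3/3 = 4/5
  d7 = d3/5 + d6/2 + d4 = 163/100
  d8 = d2 + d4 + d7 = 319/50
  d9 = d1 + d2/3 = 58/3
  d10 = d6*5 - d9 + d7*4 = -661/75
  d11 = d10*5 = -661/15
Walk from origin (0, 0):
  seg 1: down by d6 = 4/5 → (0, -4/5)
  seg 2: right by d8 = 319/50 → (319/50, -4/5)
  seg 3: right by d2 = 4 → (519/50, -4/5)
  seg 4: down by d3 = 12/5 → (519/50, -16/5)
  seg 5: up by d6 = 4/5 → (519/50, -12/5)
  seg 6: left by d1 = 18 → (-381/50, -12/5)
  seg 7: right by d2 = 4 → (-181/50, -12/5)

d5 = 15/4
d6 = 4/5
d7 = 163/100
d8 = 319/50
d9 = 58/3
d10 = -661/75
d11 = -661/15
endpoint = (-181/50, -12/5)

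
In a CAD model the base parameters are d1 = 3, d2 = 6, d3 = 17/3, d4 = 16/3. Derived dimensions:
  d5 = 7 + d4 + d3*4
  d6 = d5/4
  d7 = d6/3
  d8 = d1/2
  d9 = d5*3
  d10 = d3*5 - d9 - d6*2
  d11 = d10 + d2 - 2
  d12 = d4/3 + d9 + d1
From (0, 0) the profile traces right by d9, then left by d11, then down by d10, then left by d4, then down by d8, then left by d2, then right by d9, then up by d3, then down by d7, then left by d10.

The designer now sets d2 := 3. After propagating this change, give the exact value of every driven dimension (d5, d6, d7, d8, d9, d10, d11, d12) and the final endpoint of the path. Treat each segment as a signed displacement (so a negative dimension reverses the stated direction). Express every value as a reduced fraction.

d5 = 35
d6 = 35/4
d7 = 35/12
d8 = 3/2
d9 = 105
d10 = -565/6
d11 = -559/6
d12 = 988/9
endpoint = (389, 1145/12)

Apply edit: d2 := 3
  d5 = 7 + d4 + d3*4 = 35
  d6 = d5/4 = 35/4
  d7 = d6/3 = 35/12
  d8 = d1/2 = 3/2
  d9 = d5*3 = 105
  d10 = d3*5 - d9 - d6*2 = -565/6
  d11 = d10 + d2 - 2 = -559/6
  d12 = d4/3 + d9 + d1 = 988/9
Walk from origin (0, 0):
  seg 1: right by d9 = 105 → (105, 0)
  seg 2: left by d11 = -559/6 → (1189/6, 0)
  seg 3: down by d10 = -565/6 → (1189/6, 565/6)
  seg 4: left by d4 = 16/3 → (1157/6, 565/6)
  seg 5: down by d8 = 3/2 → (1157/6, 278/3)
  seg 6: left by d2 = 3 → (1139/6, 278/3)
  seg 7: right by d9 = 105 → (1769/6, 278/3)
  seg 8: up by d3 = 17/3 → (1769/6, 295/3)
  seg 9: down by d7 = 35/12 → (1769/6, 1145/12)
  seg 10: left by d10 = -565/6 → (389, 1145/12)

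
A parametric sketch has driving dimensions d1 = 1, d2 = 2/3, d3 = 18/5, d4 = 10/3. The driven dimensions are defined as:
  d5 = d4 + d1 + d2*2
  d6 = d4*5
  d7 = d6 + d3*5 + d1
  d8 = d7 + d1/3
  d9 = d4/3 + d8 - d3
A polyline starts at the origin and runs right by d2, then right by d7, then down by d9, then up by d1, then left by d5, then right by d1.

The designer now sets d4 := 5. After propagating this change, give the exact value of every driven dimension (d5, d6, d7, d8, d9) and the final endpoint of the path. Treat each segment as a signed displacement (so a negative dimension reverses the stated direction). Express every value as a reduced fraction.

Apply edit: d4 := 5
  d5 = d4 + d1 + d2*2 = 22/3
  d6 = d4*5 = 25
  d7 = d6 + d3*5 + d1 = 44
  d8 = d7 + d1/3 = 133/3
  d9 = d4/3 + d8 - d3 = 212/5
Walk from origin (0, 0):
  seg 1: right by d2 = 2/3 → (2/3, 0)
  seg 2: right by d7 = 44 → (134/3, 0)
  seg 3: down by d9 = 212/5 → (134/3, -212/5)
  seg 4: up by d1 = 1 → (134/3, -207/5)
  seg 5: left by d5 = 22/3 → (112/3, -207/5)
  seg 6: right by d1 = 1 → (115/3, -207/5)

d5 = 22/3
d6 = 25
d7 = 44
d8 = 133/3
d9 = 212/5
endpoint = (115/3, -207/5)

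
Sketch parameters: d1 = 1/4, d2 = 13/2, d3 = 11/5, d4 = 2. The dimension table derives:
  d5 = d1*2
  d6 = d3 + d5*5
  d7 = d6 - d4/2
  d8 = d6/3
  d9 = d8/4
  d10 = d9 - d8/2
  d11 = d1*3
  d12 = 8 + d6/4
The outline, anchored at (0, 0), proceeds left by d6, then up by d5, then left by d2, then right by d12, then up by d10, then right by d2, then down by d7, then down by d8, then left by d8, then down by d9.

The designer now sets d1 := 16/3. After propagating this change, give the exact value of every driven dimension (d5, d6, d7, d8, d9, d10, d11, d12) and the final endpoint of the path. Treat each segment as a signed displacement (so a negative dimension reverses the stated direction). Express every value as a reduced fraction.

d5 = 32/3
d6 = 833/15
d7 = 818/15
d8 = 833/45
d9 = 833/180
d10 = -833/180
d11 = 16
d12 = 1313/60
endpoint = (-9389/180, -2149/30)

Apply edit: d1 := 16/3
  d5 = d1*2 = 32/3
  d6 = d3 + d5*5 = 833/15
  d7 = d6 - d4/2 = 818/15
  d8 = d6/3 = 833/45
  d9 = d8/4 = 833/180
  d10 = d9 - d8/2 = -833/180
  d11 = d1*3 = 16
  d12 = 8 + d6/4 = 1313/60
Walk from origin (0, 0):
  seg 1: left by d6 = 833/15 → (-833/15, 0)
  seg 2: up by d5 = 32/3 → (-833/15, 32/3)
  seg 3: left by d2 = 13/2 → (-1861/30, 32/3)
  seg 4: right by d12 = 1313/60 → (-803/20, 32/3)
  seg 5: up by d10 = -833/180 → (-803/20, 1087/180)
  seg 6: right by d2 = 13/2 → (-673/20, 1087/180)
  seg 7: down by d7 = 818/15 → (-673/20, -8729/180)
  seg 8: down by d8 = 833/45 → (-673/20, -12061/180)
  seg 9: left by d8 = 833/45 → (-9389/180, -12061/180)
  seg 10: down by d9 = 833/180 → (-9389/180, -2149/30)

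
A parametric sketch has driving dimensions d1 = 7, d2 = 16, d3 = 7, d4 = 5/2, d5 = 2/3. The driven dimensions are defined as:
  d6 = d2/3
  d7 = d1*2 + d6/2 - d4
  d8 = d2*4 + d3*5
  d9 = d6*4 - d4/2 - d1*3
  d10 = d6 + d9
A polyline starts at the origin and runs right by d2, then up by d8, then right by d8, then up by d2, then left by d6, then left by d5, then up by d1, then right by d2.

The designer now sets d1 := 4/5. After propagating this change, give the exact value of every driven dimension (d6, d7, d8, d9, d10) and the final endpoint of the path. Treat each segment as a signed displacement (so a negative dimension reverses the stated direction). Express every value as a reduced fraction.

Apply edit: d1 := 4/5
  d6 = d2/3 = 16/3
  d7 = d1*2 + d6/2 - d4 = 53/30
  d8 = d2*4 + d3*5 = 99
  d9 = d6*4 - d4/2 - d1*3 = 1061/60
  d10 = d6 + d9 = 1381/60
Walk from origin (0, 0):
  seg 1: right by d2 = 16 → (16, 0)
  seg 2: up by d8 = 99 → (16, 99)
  seg 3: right by d8 = 99 → (115, 99)
  seg 4: up by d2 = 16 → (115, 115)
  seg 5: left by d6 = 16/3 → (329/3, 115)
  seg 6: left by d5 = 2/3 → (109, 115)
  seg 7: up by d1 = 4/5 → (109, 579/5)
  seg 8: right by d2 = 16 → (125, 579/5)

d6 = 16/3
d7 = 53/30
d8 = 99
d9 = 1061/60
d10 = 1381/60
endpoint = (125, 579/5)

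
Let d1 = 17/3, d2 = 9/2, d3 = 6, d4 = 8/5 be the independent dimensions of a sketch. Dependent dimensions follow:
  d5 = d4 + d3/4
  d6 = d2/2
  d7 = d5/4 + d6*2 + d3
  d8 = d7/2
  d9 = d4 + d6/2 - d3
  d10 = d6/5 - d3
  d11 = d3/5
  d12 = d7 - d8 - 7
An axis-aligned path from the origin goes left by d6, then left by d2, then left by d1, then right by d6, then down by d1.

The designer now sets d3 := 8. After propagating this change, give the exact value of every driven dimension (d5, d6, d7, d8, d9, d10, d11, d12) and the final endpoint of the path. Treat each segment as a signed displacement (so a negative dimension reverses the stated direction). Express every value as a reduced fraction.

Apply edit: d3 := 8
  d5 = d4 + d3/4 = 18/5
  d6 = d2/2 = 9/4
  d7 = d5/4 + d6*2 + d3 = 67/5
  d8 = d7/2 = 67/10
  d9 = d4 + d6/2 - d3 = -211/40
  d10 = d6/5 - d3 = -151/20
  d11 = d3/5 = 8/5
  d12 = d7 - d8 - 7 = -3/10
Walk from origin (0, 0):
  seg 1: left by d6 = 9/4 → (-9/4, 0)
  seg 2: left by d2 = 9/2 → (-27/4, 0)
  seg 3: left by d1 = 17/3 → (-149/12, 0)
  seg 4: right by d6 = 9/4 → (-61/6, 0)
  seg 5: down by d1 = 17/3 → (-61/6, -17/3)

d5 = 18/5
d6 = 9/4
d7 = 67/5
d8 = 67/10
d9 = -211/40
d10 = -151/20
d11 = 8/5
d12 = -3/10
endpoint = (-61/6, -17/3)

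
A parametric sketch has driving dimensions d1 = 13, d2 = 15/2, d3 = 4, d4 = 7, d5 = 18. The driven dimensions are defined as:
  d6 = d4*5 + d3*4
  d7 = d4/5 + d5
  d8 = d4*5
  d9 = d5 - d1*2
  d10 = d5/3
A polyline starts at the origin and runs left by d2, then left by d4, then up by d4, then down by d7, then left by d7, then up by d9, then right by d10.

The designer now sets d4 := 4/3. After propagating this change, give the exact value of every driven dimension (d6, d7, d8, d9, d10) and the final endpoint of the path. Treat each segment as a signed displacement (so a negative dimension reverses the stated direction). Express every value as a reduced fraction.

d6 = 68/3
d7 = 274/15
d8 = 20/3
d9 = -8
d10 = 6
endpoint = (-211/10, -374/15)

Apply edit: d4 := 4/3
  d6 = d4*5 + d3*4 = 68/3
  d7 = d4/5 + d5 = 274/15
  d8 = d4*5 = 20/3
  d9 = d5 - d1*2 = -8
  d10 = d5/3 = 6
Walk from origin (0, 0):
  seg 1: left by d2 = 15/2 → (-15/2, 0)
  seg 2: left by d4 = 4/3 → (-53/6, 0)
  seg 3: up by d4 = 4/3 → (-53/6, 4/3)
  seg 4: down by d7 = 274/15 → (-53/6, -254/15)
  seg 5: left by d7 = 274/15 → (-271/10, -254/15)
  seg 6: up by d9 = -8 → (-271/10, -374/15)
  seg 7: right by d10 = 6 → (-211/10, -374/15)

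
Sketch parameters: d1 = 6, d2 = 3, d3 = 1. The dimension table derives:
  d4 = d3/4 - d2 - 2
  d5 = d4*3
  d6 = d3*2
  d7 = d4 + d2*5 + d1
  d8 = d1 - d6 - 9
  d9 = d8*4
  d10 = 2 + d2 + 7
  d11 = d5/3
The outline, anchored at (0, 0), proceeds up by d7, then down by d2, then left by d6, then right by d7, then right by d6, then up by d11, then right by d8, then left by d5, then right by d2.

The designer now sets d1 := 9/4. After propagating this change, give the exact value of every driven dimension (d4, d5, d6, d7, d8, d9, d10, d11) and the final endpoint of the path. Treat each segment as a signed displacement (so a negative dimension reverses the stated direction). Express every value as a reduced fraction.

Apply edit: d1 := 9/4
  d4 = d3/4 - d2 - 2 = -19/4
  d5 = d4*3 = -57/4
  d6 = d3*2 = 2
  d7 = d4 + d2*5 + d1 = 25/2
  d8 = d1 - d6 - 9 = -35/4
  d9 = d8*4 = -35
  d10 = 2 + d2 + 7 = 12
  d11 = d5/3 = -19/4
Walk from origin (0, 0):
  seg 1: up by d7 = 25/2 → (0, 25/2)
  seg 2: down by d2 = 3 → (0, 19/2)
  seg 3: left by d6 = 2 → (-2, 19/2)
  seg 4: right by d7 = 25/2 → (21/2, 19/2)
  seg 5: right by d6 = 2 → (25/2, 19/2)
  seg 6: up by d11 = -19/4 → (25/2, 19/4)
  seg 7: right by d8 = -35/4 → (15/4, 19/4)
  seg 8: left by d5 = -57/4 → (18, 19/4)
  seg 9: right by d2 = 3 → (21, 19/4)

d4 = -19/4
d5 = -57/4
d6 = 2
d7 = 25/2
d8 = -35/4
d9 = -35
d10 = 12
d11 = -19/4
endpoint = (21, 19/4)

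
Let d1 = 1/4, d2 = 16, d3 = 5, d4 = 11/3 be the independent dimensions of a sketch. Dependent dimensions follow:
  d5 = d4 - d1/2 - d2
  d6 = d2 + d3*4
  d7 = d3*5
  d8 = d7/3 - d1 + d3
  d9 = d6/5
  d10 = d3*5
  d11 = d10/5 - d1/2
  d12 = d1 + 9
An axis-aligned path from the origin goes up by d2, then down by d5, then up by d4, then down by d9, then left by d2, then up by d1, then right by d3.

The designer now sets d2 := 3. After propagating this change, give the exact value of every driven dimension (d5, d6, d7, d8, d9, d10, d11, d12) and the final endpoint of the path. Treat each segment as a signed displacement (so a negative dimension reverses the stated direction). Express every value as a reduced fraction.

d5 = 13/24
d6 = 23
d7 = 25
d8 = 157/12
d9 = 23/5
d10 = 25
d11 = 39/8
d12 = 37/4
endpoint = (2, 71/40)

Apply edit: d2 := 3
  d5 = d4 - d1/2 - d2 = 13/24
  d6 = d2 + d3*4 = 23
  d7 = d3*5 = 25
  d8 = d7/3 - d1 + d3 = 157/12
  d9 = d6/5 = 23/5
  d10 = d3*5 = 25
  d11 = d10/5 - d1/2 = 39/8
  d12 = d1 + 9 = 37/4
Walk from origin (0, 0):
  seg 1: up by d2 = 3 → (0, 3)
  seg 2: down by d5 = 13/24 → (0, 59/24)
  seg 3: up by d4 = 11/3 → (0, 49/8)
  seg 4: down by d9 = 23/5 → (0, 61/40)
  seg 5: left by d2 = 3 → (-3, 61/40)
  seg 6: up by d1 = 1/4 → (-3, 71/40)
  seg 7: right by d3 = 5 → (2, 71/40)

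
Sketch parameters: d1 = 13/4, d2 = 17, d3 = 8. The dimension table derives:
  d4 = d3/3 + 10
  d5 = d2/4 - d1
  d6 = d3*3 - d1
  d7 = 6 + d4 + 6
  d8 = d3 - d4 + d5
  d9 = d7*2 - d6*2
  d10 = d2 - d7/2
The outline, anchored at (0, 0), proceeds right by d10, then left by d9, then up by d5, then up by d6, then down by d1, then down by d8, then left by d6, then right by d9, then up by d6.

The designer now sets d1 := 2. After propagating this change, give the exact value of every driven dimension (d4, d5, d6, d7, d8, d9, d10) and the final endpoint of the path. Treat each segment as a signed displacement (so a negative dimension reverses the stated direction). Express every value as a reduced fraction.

Apply edit: d1 := 2
  d4 = d3/3 + 10 = 38/3
  d5 = d2/4 - d1 = 9/4
  d6 = d3*3 - d1 = 22
  d7 = 6 + d4 + 6 = 74/3
  d8 = d3 - d4 + d5 = -29/12
  d9 = d7*2 - d6*2 = 16/3
  d10 = d2 - d7/2 = 14/3
Walk from origin (0, 0):
  seg 1: right by d10 = 14/3 → (14/3, 0)
  seg 2: left by d9 = 16/3 → (-2/3, 0)
  seg 3: up by d5 = 9/4 → (-2/3, 9/4)
  seg 4: up by d6 = 22 → (-2/3, 97/4)
  seg 5: down by d1 = 2 → (-2/3, 89/4)
  seg 6: down by d8 = -29/12 → (-2/3, 74/3)
  seg 7: left by d6 = 22 → (-68/3, 74/3)
  seg 8: right by d9 = 16/3 → (-52/3, 74/3)
  seg 9: up by d6 = 22 → (-52/3, 140/3)

d4 = 38/3
d5 = 9/4
d6 = 22
d7 = 74/3
d8 = -29/12
d9 = 16/3
d10 = 14/3
endpoint = (-52/3, 140/3)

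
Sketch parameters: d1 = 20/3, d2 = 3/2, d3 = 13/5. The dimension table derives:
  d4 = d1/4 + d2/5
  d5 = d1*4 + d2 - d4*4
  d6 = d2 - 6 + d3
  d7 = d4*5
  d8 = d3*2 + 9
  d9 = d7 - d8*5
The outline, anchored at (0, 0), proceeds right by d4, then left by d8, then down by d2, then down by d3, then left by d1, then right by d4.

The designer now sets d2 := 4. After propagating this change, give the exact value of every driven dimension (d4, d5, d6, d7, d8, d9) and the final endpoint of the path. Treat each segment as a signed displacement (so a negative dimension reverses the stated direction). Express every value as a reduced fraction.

Apply edit: d2 := 4
  d4 = d1/4 + d2/5 = 37/15
  d5 = d1*4 + d2 - d4*4 = 104/5
  d6 = d2 - 6 + d3 = 3/5
  d7 = d4*5 = 37/3
  d8 = d3*2 + 9 = 71/5
  d9 = d7 - d8*5 = -176/3
Walk from origin (0, 0):
  seg 1: right by d4 = 37/15 → (37/15, 0)
  seg 2: left by d8 = 71/5 → (-176/15, 0)
  seg 3: down by d2 = 4 → (-176/15, -4)
  seg 4: down by d3 = 13/5 → (-176/15, -33/5)
  seg 5: left by d1 = 20/3 → (-92/5, -33/5)
  seg 6: right by d4 = 37/15 → (-239/15, -33/5)

d4 = 37/15
d5 = 104/5
d6 = 3/5
d7 = 37/3
d8 = 71/5
d9 = -176/3
endpoint = (-239/15, -33/5)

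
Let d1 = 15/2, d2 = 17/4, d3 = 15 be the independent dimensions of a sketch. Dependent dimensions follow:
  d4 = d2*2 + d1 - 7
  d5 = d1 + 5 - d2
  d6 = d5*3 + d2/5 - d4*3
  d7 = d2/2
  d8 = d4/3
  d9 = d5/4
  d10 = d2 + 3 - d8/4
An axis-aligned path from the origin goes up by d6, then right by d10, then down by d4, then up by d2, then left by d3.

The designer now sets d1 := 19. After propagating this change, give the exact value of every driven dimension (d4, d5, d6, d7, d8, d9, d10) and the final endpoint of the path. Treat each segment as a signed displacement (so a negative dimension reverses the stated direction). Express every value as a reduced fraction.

d4 = 41/2
d5 = 79/4
d6 = -7/5
d7 = 17/8
d8 = 41/6
d9 = 79/16
d10 = 133/24
endpoint = (-227/24, -353/20)

Apply edit: d1 := 19
  d4 = d2*2 + d1 - 7 = 41/2
  d5 = d1 + 5 - d2 = 79/4
  d6 = d5*3 + d2/5 - d4*3 = -7/5
  d7 = d2/2 = 17/8
  d8 = d4/3 = 41/6
  d9 = d5/4 = 79/16
  d10 = d2 + 3 - d8/4 = 133/24
Walk from origin (0, 0):
  seg 1: up by d6 = -7/5 → (0, -7/5)
  seg 2: right by d10 = 133/24 → (133/24, -7/5)
  seg 3: down by d4 = 41/2 → (133/24, -219/10)
  seg 4: up by d2 = 17/4 → (133/24, -353/20)
  seg 5: left by d3 = 15 → (-227/24, -353/20)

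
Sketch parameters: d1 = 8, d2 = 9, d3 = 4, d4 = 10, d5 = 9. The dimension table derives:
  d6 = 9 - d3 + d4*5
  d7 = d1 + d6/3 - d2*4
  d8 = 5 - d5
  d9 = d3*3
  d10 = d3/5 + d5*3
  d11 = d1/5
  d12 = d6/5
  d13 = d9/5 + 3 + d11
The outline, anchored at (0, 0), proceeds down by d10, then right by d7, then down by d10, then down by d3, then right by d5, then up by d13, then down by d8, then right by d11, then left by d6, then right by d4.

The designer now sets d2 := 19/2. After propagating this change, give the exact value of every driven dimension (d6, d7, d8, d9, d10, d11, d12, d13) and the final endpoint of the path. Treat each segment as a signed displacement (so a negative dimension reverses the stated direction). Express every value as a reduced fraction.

d6 = 55
d7 = -35/3
d8 = -4
d9 = 12
d10 = 139/5
d11 = 8/5
d12 = 11
d13 = 7
endpoint = (-691/15, -243/5)

Apply edit: d2 := 19/2
  d6 = 9 - d3 + d4*5 = 55
  d7 = d1 + d6/3 - d2*4 = -35/3
  d8 = 5 - d5 = -4
  d9 = d3*3 = 12
  d10 = d3/5 + d5*3 = 139/5
  d11 = d1/5 = 8/5
  d12 = d6/5 = 11
  d13 = d9/5 + 3 + d11 = 7
Walk from origin (0, 0):
  seg 1: down by d10 = 139/5 → (0, -139/5)
  seg 2: right by d7 = -35/3 → (-35/3, -139/5)
  seg 3: down by d10 = 139/5 → (-35/3, -278/5)
  seg 4: down by d3 = 4 → (-35/3, -298/5)
  seg 5: right by d5 = 9 → (-8/3, -298/5)
  seg 6: up by d13 = 7 → (-8/3, -263/5)
  seg 7: down by d8 = -4 → (-8/3, -243/5)
  seg 8: right by d11 = 8/5 → (-16/15, -243/5)
  seg 9: left by d6 = 55 → (-841/15, -243/5)
  seg 10: right by d4 = 10 → (-691/15, -243/5)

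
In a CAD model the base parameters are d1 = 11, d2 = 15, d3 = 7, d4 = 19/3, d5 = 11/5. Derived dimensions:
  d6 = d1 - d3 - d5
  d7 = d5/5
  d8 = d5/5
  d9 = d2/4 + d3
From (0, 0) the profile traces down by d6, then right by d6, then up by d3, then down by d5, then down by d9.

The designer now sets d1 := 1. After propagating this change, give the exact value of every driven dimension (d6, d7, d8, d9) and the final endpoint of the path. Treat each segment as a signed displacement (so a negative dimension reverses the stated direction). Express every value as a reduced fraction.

Apply edit: d1 := 1
  d6 = d1 - d3 - d5 = -41/5
  d7 = d5/5 = 11/25
  d8 = d5/5 = 11/25
  d9 = d2/4 + d3 = 43/4
Walk from origin (0, 0):
  seg 1: down by d6 = -41/5 → (0, 41/5)
  seg 2: right by d6 = -41/5 → (-41/5, 41/5)
  seg 3: up by d3 = 7 → (-41/5, 76/5)
  seg 4: down by d5 = 11/5 → (-41/5, 13)
  seg 5: down by d9 = 43/4 → (-41/5, 9/4)

d6 = -41/5
d7 = 11/25
d8 = 11/25
d9 = 43/4
endpoint = (-41/5, 9/4)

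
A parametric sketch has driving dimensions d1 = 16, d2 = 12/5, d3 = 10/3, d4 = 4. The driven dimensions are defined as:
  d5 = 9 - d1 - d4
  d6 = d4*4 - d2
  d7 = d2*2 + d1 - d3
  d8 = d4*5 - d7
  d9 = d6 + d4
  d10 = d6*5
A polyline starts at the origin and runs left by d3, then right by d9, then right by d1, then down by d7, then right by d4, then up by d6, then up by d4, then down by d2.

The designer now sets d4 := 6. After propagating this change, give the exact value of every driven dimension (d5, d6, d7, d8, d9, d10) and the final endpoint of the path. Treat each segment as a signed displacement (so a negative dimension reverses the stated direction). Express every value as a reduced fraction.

Apply edit: d4 := 6
  d5 = 9 - d1 - d4 = -13
  d6 = d4*4 - d2 = 108/5
  d7 = d2*2 + d1 - d3 = 262/15
  d8 = d4*5 - d7 = 188/15
  d9 = d6 + d4 = 138/5
  d10 = d6*5 = 108
Walk from origin (0, 0):
  seg 1: left by d3 = 10/3 → (-10/3, 0)
  seg 2: right by d9 = 138/5 → (364/15, 0)
  seg 3: right by d1 = 16 → (604/15, 0)
  seg 4: down by d7 = 262/15 → (604/15, -262/15)
  seg 5: right by d4 = 6 → (694/15, -262/15)
  seg 6: up by d6 = 108/5 → (694/15, 62/15)
  seg 7: up by d4 = 6 → (694/15, 152/15)
  seg 8: down by d2 = 12/5 → (694/15, 116/15)

d5 = -13
d6 = 108/5
d7 = 262/15
d8 = 188/15
d9 = 138/5
d10 = 108
endpoint = (694/15, 116/15)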